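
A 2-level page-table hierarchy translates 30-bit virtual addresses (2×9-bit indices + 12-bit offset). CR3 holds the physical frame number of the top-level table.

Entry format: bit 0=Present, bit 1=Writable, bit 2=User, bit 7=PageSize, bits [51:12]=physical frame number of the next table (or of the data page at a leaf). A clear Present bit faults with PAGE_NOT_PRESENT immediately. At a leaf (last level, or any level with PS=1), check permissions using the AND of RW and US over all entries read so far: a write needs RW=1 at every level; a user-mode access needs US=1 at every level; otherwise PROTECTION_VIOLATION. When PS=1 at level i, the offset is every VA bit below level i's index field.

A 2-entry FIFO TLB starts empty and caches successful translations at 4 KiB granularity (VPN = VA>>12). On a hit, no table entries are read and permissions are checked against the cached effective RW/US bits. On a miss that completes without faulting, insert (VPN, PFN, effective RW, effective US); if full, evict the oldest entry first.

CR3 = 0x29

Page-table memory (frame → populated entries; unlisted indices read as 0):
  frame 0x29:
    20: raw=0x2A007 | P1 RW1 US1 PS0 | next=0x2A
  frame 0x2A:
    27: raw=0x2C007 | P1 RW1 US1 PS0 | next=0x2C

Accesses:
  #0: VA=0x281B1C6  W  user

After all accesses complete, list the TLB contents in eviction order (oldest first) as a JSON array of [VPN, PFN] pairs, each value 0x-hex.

Trace:
#0 VA=0x281B1C6 (w,user):
  L0 @0x29[20] → 0x2A007  P=1,RW=1,US=1,PS=0
  L1 @0x2A[27] → 0x2C007  P=1,RW=1,US=1,PS=0
  ✓ 0x2C1C6  — 2 lookups

TLB: [["0x281B", "0x2C"]]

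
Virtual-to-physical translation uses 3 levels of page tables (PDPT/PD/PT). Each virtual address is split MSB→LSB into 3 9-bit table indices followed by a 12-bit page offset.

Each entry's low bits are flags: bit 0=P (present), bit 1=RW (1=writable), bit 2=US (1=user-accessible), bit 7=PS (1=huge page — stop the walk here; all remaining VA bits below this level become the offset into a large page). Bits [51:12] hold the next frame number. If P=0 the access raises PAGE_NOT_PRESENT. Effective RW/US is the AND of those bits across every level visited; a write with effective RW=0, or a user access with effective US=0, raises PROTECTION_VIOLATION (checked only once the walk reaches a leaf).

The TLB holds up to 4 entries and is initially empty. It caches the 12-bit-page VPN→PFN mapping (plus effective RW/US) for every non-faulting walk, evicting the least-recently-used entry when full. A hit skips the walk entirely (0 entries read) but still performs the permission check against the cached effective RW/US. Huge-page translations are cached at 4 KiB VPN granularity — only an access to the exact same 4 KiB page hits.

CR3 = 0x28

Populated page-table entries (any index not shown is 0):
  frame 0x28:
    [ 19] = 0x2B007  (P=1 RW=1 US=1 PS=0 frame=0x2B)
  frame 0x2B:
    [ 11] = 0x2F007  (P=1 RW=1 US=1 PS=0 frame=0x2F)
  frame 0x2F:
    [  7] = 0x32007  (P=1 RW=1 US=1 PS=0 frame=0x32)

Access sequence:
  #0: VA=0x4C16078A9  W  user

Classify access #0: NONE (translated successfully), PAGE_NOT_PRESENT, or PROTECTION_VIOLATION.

Trace:
#0 VA=0x4C16078A9 (w,user):
  lvl0: tbl 0x28, slot 19 ⇒ 0x2B007 (P1/RW1/US1/PS0)
  lvl1: tbl 0x2B, slot 11 ⇒ 0x2F007 (P1/RW1/US1/PS0)
  lvl2: tbl 0x2F, slot 7 ⇒ 0x32007 (P1/RW1/US1/PS0)
  → PA=0x328A9  (3 entries read)

Access #0 fault: NONE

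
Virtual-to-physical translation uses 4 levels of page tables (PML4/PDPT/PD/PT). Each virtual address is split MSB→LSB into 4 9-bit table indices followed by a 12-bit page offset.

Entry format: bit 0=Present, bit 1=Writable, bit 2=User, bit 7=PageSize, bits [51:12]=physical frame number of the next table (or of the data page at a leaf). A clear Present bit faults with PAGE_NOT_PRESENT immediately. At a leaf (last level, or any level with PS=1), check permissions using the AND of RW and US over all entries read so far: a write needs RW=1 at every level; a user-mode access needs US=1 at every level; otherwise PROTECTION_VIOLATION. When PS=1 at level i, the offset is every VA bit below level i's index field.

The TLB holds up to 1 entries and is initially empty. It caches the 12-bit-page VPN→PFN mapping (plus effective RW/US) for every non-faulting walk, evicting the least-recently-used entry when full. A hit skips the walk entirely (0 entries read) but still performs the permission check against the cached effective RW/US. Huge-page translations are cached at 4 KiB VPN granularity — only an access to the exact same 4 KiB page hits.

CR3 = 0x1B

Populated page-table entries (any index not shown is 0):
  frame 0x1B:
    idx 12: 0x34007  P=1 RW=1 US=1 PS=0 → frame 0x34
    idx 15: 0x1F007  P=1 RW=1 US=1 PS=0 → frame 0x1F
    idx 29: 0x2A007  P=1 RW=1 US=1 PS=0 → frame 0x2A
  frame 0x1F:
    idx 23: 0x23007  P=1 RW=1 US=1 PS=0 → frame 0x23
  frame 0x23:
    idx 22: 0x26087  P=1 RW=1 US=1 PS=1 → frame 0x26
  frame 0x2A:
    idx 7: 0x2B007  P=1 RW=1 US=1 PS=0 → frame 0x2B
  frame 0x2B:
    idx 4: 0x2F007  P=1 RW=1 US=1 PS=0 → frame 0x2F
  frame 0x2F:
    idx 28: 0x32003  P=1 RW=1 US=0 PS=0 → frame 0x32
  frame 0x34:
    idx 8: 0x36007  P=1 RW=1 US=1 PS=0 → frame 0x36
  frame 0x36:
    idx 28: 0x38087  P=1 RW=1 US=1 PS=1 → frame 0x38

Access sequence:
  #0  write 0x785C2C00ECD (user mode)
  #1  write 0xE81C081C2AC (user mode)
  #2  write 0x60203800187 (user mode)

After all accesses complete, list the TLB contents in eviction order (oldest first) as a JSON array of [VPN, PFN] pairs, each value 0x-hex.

Walk each access:
#0 VA=0x785C2C00ECD (w,user):
  L0 @0x1B[15] → 0x1F007  P=1,RW=1,US=1,PS=0
  L1 @0x1F[23] → 0x23007  P=1,RW=1,US=1,PS=0
  L2 @0x23[22] → 0x26087  P=1,RW=1,US=1,PS=1
  ⇒ phys 0x26ECD (huge @L2)  [3 reads]
#1 VA=0xE81C081C2AC (w,user):
  L0 @0x1B[29] → 0x2A007  P=1,RW=1,US=1,PS=0
  L1 @0x2A[7] → 0x2B007  P=1,RW=1,US=1,PS=0
  L2 @0x2B[4] → 0x2F007  P=1,RW=1,US=1,PS=0
  L3 @0x2F[28] → 0x32003  P=1,RW=1,US=0,PS=0
  ⇒ fault: PROTECTION_VIOLATION  — 4 lookups
#2 VA=0x60203800187 (w,user):
  L0 @0x1B[12] → 0x34007  P=1,RW=1,US=1,PS=0
  L1 @0x34[8] → 0x36007  P=1,RW=1,US=1,PS=0
  L2 @0x36[28] → 0x38087  P=1,RW=1,US=1,PS=1
  ⇒ phys 0x38187 (huge @L2)  [3 reads]

TLB: [["0x60203800", "0x38"]]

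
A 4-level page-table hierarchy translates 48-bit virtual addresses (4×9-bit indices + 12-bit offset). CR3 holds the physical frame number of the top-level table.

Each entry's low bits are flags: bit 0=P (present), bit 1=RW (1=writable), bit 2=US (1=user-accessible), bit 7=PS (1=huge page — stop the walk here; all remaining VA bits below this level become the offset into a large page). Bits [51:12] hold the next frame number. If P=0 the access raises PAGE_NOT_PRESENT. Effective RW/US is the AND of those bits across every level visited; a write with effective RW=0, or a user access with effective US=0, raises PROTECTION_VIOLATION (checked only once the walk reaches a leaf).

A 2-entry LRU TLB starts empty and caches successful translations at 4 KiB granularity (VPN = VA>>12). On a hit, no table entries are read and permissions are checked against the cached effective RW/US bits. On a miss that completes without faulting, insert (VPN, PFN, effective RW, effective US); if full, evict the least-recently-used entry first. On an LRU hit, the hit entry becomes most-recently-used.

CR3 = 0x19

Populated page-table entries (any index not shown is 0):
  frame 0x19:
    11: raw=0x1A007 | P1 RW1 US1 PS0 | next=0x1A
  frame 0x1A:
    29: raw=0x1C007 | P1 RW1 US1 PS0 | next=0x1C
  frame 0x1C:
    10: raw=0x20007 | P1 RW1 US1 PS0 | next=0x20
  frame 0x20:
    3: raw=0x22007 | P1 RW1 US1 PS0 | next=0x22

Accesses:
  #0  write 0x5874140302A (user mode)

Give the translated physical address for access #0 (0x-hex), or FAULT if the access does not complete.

Per-access translation:
#0 VA=0x5874140302A (w,user):
  L0 @0x19[11] → 0x1A007  P=1,RW=1,US=1,PS=0
  L1 @0x1A[29] → 0x1C007  P=1,RW=1,US=1,PS=0
  L2 @0x1C[10] → 0x20007  P=1,RW=1,US=1,PS=0
  L3 @0x20[3] → 0x22007  P=1,RW=1,US=1,PS=0
  → PA=0x2202A  (4 entries read)

Access #0 PA: 0x2202A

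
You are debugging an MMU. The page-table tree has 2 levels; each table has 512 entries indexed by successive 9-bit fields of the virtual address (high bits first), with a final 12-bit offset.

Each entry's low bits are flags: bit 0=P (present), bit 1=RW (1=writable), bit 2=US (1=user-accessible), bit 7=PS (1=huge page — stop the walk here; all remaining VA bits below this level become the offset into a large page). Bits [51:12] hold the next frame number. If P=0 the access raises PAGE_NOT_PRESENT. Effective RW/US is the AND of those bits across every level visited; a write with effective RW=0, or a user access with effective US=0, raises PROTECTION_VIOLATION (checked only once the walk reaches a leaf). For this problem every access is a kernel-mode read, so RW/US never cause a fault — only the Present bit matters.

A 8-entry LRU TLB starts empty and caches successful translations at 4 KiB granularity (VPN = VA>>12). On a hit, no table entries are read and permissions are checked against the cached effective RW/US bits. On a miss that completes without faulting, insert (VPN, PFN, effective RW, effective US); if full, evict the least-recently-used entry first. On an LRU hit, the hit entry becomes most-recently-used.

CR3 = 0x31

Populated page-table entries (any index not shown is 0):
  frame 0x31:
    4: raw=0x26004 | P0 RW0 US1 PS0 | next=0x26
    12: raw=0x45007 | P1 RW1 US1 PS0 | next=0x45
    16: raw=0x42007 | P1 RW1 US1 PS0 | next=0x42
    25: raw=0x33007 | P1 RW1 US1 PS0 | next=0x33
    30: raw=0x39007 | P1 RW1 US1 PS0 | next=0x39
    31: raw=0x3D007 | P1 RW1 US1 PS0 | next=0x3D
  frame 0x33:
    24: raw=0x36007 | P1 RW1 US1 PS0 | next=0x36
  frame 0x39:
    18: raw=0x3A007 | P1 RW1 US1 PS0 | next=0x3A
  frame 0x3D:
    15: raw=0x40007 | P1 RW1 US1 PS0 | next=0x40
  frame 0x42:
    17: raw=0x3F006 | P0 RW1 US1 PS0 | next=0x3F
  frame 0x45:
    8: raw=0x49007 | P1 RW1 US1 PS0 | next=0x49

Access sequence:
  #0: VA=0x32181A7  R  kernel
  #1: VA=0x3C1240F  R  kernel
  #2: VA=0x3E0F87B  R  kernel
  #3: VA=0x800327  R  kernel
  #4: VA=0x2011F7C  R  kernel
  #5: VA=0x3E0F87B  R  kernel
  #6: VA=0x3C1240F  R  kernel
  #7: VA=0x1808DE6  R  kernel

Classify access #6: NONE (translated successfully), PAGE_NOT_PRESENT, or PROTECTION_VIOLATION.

Walk each access:
#0 VA=0x32181A7 (r,kernel):
  [0] read 0x31 idx=25: raw=0x33007 flags P=1 W=1 U=1 S=0
  [1] read 0x33 idx=24: raw=0x36007 flags P=1 W=1 U=1 S=0
  ⇒ phys 0x361A7  [2 reads]
#1 VA=0x3C1240F (r,kernel):
  [0] read 0x31 idx=30: raw=0x39007 flags P=1 W=1 U=1 S=0
  [1] read 0x39 idx=18: raw=0x3A007 flags P=1 W=1 U=1 S=0
  ⇒ phys 0x3A40F  [2 reads]
#2 VA=0x3E0F87B (r,kernel):
  [0] read 0x31 idx=31: raw=0x3D007 flags P=1 W=1 U=1 S=0
  [1] read 0x3D idx=15: raw=0x40007 flags P=1 W=1 U=1 S=0
  ⇒ phys 0x4087B  [2 reads]
#3 VA=0x800327 (r,kernel):
  [0] read 0x31 idx=4: raw=0x26004 flags P=0 W=0 U=1 S=0
  ⇒ fault: PAGE_NOT_PRESENT  — 1 lookups
#4 VA=0x2011F7C (r,kernel):
  [0] read 0x31 idx=16: raw=0x42007 flags P=1 W=1 U=1 S=0
  [1] read 0x42 idx=17: raw=0x3F006 flags P=0 W=1 U=1 S=0
  ⇒ fault: PAGE_NOT_PRESENT  — 2 lookups
#5 VA=0x3E0F87B (r,kernel):
  TLB hit vpn=0x3E0F → PA=0x4087B
#6 VA=0x3C1240F (r,kernel):
  TLB hit vpn=0x3C12 → PA=0x3A40F
#7 VA=0x1808DE6 (r,kernel):
  [0] read 0x31 idx=12: raw=0x45007 flags P=1 W=1 U=1 S=0
  [1] read 0x45 idx=8: raw=0x49007 flags P=1 W=1 U=1 S=0
  ⇒ phys 0x49DE6  [2 reads]

Access #6 fault: NONE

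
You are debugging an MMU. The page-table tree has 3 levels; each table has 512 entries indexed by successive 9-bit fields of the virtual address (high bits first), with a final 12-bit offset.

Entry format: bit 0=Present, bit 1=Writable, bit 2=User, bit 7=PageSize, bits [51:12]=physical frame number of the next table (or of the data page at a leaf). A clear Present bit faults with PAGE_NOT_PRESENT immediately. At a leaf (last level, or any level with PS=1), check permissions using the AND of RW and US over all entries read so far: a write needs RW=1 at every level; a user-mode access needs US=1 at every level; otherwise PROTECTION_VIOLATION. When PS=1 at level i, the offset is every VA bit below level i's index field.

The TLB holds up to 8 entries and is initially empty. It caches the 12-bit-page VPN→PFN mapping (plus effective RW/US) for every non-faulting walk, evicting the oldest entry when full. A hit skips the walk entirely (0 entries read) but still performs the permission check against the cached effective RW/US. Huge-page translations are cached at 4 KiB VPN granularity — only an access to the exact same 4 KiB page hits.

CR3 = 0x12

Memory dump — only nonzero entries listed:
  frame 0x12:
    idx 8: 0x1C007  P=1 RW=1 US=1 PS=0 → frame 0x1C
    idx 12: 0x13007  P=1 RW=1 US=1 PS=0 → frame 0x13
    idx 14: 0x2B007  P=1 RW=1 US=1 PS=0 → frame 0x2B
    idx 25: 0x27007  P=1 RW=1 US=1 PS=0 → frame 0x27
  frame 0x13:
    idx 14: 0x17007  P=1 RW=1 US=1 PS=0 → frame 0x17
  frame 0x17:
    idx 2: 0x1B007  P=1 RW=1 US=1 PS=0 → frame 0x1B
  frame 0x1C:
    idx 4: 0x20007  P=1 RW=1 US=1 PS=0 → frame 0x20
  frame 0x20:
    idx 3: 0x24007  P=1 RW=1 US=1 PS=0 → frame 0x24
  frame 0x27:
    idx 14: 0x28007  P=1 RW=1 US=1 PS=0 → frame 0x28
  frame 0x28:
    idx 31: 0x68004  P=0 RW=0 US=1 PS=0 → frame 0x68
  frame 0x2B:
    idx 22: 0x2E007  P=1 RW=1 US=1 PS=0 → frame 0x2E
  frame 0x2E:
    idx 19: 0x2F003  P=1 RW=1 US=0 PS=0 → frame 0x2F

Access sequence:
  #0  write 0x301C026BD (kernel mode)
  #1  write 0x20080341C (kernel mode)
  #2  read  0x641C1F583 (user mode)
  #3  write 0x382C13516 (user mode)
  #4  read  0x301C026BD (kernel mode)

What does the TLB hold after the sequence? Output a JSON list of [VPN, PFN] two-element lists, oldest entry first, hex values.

Walk each access:
#0 VA=0x301C026BD (w,kernel):
  lvl0: tbl 0x12, slot 12 ⇒ 0x13007 (P1/RW1/US1/PS0)
  lvl1: tbl 0x13, slot 14 ⇒ 0x17007 (P1/RW1/US1/PS0)
  lvl2: tbl 0x17, slot 2 ⇒ 0x1B007 (P1/RW1/US1/PS0)
  ✓ 0x1B6BD  — 3 lookups
#1 VA=0x20080341C (w,kernel):
  lvl0: tbl 0x12, slot 8 ⇒ 0x1C007 (P1/RW1/US1/PS0)
  lvl1: tbl 0x1C, slot 4 ⇒ 0x20007 (P1/RW1/US1/PS0)
  lvl2: tbl 0x20, slot 3 ⇒ 0x24007 (P1/RW1/US1/PS0)
  ✓ 0x2441C  — 3 lookups
#2 VA=0x641C1F583 (r,user):
  lvl0: tbl 0x12, slot 25 ⇒ 0x27007 (P1/RW1/US1/PS0)
  lvl1: tbl 0x27, slot 14 ⇒ 0x28007 (P1/RW1/US1/PS0)
  lvl2: tbl 0x28, slot 31 ⇒ 0x68004 (P0/RW0/US1/PS0)
  ⇒ fault: PAGE_NOT_PRESENT  — 3 lookups
#3 VA=0x382C13516 (w,user):
  lvl0: tbl 0x12, slot 14 ⇒ 0x2B007 (P1/RW1/US1/PS0)
  lvl1: tbl 0x2B, slot 22 ⇒ 0x2E007 (P1/RW1/US1/PS0)
  lvl2: tbl 0x2E, slot 19 ⇒ 0x2F003 (P1/RW1/US0/PS0)
  ⇒ fault: PROTECTION_VIOLATION  — 3 lookups
#4 VA=0x301C026BD (r,kernel):
  TLB hit vpn=0x301C02 → PA=0x1B6BD

TLB: [["0x301C02", "0x1B"], ["0x200803", "0x24"]]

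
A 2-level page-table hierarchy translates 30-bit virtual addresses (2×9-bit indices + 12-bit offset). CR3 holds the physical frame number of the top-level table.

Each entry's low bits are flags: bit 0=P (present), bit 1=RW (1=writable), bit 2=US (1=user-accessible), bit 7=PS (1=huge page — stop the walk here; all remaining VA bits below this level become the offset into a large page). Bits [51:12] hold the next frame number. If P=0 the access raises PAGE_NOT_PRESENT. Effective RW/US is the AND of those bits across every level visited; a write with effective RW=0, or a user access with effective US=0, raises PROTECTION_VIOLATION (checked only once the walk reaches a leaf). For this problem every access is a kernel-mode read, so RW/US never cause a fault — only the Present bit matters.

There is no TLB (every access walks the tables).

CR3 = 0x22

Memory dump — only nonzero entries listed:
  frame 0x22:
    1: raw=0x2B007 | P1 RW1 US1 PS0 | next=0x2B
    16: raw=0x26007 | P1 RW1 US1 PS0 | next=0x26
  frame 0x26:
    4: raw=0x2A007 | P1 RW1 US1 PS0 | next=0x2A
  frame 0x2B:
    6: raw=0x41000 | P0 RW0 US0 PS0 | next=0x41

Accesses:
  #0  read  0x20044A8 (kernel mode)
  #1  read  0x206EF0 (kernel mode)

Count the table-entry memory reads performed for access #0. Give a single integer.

Per-access translation:
#0 VA=0x20044A8 (r,kernel):
  [0] read 0x22 idx=16: raw=0x26007 flags P=1 W=1 U=1 S=0
  [1] read 0x26 idx=4: raw=0x2A007 flags P=1 W=1 U=1 S=0
  ⇒ phys 0x2A4A8  [2 reads]
#1 VA=0x206EF0 (r,kernel):
  [0] read 0x22 idx=1: raw=0x2B007 flags P=1 W=1 U=1 S=0
  [1] read 0x2B idx=6: raw=0x41000 flags P=0 W=0 U=0 S=0
  ✗ PAGE_NOT_PRESENT  [2 reads]

Entries read for #0: 2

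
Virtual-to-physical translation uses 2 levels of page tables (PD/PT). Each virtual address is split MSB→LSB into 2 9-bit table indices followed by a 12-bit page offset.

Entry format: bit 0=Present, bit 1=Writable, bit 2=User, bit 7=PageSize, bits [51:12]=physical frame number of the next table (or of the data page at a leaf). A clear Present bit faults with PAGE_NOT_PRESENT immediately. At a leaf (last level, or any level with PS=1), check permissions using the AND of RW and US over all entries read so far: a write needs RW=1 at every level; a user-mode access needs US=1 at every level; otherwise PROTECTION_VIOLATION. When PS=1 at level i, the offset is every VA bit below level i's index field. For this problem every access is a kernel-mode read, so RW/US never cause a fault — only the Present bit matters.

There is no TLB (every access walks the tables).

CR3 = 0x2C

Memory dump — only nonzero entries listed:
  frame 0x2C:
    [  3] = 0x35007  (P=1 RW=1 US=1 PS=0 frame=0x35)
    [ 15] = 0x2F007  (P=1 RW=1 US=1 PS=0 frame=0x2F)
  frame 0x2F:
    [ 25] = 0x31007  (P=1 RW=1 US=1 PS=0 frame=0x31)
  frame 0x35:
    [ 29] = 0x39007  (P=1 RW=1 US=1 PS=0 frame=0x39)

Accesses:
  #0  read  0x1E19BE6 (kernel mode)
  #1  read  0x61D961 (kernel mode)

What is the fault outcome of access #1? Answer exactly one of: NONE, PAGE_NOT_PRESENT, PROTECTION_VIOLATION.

Trace:
#0 VA=0x1E19BE6 (r,kernel):
  L0 @0x2C[15] → 0x2F007  P=1,RW=1,US=1,PS=0
  L1 @0x2F[25] → 0x31007  P=1,RW=1,US=1,PS=0
  → PA=0x31BE6  (2 entries read)
#1 VA=0x61D961 (r,kernel):
  L0 @0x2C[3] → 0x35007  P=1,RW=1,US=1,PS=0
  L1 @0x35[29] → 0x39007  P=1,RW=1,US=1,PS=0
  → PA=0x39961  (2 entries read)

Access #1 fault: NONE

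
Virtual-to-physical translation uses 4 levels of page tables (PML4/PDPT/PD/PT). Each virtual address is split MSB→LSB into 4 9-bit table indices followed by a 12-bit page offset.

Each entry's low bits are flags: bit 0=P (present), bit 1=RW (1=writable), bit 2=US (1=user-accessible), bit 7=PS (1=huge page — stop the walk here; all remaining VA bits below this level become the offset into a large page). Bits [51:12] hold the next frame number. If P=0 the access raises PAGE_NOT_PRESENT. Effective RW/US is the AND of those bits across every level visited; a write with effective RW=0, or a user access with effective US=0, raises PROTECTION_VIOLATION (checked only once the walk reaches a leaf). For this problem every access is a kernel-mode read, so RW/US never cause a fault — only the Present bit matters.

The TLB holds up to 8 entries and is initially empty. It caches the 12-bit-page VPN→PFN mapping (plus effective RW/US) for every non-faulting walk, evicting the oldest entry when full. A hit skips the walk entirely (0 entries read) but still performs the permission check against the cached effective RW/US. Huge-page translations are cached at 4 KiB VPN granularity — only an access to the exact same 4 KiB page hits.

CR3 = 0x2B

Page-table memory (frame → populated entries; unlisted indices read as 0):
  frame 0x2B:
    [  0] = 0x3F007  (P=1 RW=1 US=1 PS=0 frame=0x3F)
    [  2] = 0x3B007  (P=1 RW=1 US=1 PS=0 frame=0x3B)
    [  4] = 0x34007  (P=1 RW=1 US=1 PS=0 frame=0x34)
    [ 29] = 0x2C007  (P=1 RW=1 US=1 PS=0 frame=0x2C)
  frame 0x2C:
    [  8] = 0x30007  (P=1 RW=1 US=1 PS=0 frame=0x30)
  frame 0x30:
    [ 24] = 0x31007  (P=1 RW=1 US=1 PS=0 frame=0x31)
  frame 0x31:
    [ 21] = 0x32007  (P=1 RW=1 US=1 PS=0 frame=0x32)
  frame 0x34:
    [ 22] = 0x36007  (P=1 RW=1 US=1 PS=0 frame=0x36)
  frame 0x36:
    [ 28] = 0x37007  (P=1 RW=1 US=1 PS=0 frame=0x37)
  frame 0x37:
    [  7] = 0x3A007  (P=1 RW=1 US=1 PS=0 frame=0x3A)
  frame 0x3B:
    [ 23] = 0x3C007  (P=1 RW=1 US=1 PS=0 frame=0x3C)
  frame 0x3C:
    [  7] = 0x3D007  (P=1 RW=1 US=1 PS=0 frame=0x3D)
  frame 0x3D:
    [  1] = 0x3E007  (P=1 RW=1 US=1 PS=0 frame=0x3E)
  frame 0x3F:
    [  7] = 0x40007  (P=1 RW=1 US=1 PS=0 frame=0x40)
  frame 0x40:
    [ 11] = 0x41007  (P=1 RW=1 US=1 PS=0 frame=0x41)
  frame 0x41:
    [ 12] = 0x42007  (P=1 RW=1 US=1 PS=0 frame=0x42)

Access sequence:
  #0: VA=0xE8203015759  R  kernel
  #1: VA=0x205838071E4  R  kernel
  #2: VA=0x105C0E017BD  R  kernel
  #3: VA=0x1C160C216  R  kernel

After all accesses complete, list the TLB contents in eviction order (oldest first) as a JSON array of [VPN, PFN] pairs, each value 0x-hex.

Per-access translation:
#0 VA=0xE8203015759 (r,kernel):
  L0: frame=0x2B idx=29 entry=0x2C007 [P=1 RW=1 US=1 PS=0]
  L1: frame=0x2C idx=8 entry=0x30007 [P=1 RW=1 US=1 PS=0]
  L2: frame=0x30 idx=24 entry=0x31007 [P=1 RW=1 US=1 PS=0]
  L3: frame=0x31 idx=21 entry=0x32007 [P=1 RW=1 US=1 PS=0]
  → PA=0x32759  (4 entries read)
#1 VA=0x205838071E4 (r,kernel):
  L0: frame=0x2B idx=4 entry=0x34007 [P=1 RW=1 US=1 PS=0]
  L1: frame=0x34 idx=22 entry=0x36007 [P=1 RW=1 US=1 PS=0]
  L2: frame=0x36 idx=28 entry=0x37007 [P=1 RW=1 US=1 PS=0]
  L3: frame=0x37 idx=7 entry=0x3A007 [P=1 RW=1 US=1 PS=0]
  → PA=0x3A1E4  (4 entries read)
#2 VA=0x105C0E017BD (r,kernel):
  L0: frame=0x2B idx=2 entry=0x3B007 [P=1 RW=1 US=1 PS=0]
  L1: frame=0x3B idx=23 entry=0x3C007 [P=1 RW=1 US=1 PS=0]
  L2: frame=0x3C idx=7 entry=0x3D007 [P=1 RW=1 US=1 PS=0]
  L3: frame=0x3D idx=1 entry=0x3E007 [P=1 RW=1 US=1 PS=0]
  → PA=0x3E7BD  (4 entries read)
#3 VA=0x1C160C216 (r,kernel):
  L0: frame=0x2B idx=0 entry=0x3F007 [P=1 RW=1 US=1 PS=0]
  L1: frame=0x3F idx=7 entry=0x40007 [P=1 RW=1 US=1 PS=0]
  L2: frame=0x40 idx=11 entry=0x41007 [P=1 RW=1 US=1 PS=0]
  L3: frame=0x41 idx=12 entry=0x42007 [P=1 RW=1 US=1 PS=0]
  → PA=0x42216  (4 entries read)

TLB: [["0xE8203015", "0x32"], ["0x20583807", "0x3A"], ["0x105C0E01", "0x3E"], ["0x1C160C", "0x42"]]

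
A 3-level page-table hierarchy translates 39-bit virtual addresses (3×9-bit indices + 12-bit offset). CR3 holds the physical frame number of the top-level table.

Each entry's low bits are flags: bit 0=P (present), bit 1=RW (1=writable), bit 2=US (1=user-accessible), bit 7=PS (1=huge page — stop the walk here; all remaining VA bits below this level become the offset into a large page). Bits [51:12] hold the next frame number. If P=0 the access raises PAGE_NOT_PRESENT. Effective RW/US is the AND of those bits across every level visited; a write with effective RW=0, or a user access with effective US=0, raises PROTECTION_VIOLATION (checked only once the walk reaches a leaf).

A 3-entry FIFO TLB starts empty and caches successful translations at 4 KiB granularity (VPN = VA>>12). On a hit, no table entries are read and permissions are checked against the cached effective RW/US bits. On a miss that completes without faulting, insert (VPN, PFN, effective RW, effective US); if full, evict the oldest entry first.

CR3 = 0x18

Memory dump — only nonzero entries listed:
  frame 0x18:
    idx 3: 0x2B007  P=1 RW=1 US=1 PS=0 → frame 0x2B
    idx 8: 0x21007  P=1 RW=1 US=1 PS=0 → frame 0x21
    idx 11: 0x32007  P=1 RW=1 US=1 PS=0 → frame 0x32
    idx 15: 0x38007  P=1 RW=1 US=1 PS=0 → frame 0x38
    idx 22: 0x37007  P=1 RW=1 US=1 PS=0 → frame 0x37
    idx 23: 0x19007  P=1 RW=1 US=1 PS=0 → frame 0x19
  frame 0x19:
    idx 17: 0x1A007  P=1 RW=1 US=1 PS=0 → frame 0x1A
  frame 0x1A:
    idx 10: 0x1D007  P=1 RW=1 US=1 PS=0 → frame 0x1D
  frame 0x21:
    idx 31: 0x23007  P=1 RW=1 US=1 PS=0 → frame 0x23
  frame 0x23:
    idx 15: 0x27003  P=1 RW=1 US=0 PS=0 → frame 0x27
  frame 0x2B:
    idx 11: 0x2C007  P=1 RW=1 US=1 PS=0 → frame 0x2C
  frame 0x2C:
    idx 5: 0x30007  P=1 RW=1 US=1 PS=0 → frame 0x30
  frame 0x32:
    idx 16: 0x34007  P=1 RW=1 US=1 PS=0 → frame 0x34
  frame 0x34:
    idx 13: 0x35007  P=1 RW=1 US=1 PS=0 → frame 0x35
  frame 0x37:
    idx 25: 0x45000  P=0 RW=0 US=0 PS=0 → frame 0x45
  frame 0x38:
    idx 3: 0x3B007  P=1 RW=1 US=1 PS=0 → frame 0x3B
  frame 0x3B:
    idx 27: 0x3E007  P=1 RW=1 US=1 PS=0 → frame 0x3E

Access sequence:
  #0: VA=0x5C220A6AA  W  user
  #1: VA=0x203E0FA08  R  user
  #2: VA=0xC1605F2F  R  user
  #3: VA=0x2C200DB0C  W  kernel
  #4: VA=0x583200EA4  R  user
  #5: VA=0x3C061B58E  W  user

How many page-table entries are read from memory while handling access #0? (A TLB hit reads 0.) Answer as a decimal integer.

Trace:
#0 VA=0x5C220A6AA (w,user):
  L0 @0x18[23] → 0x19007  P=1,RW=1,US=1,PS=0
  L1 @0x19[17] → 0x1A007  P=1,RW=1,US=1,PS=0
  L2 @0x1A[10] → 0x1D007  P=1,RW=1,US=1,PS=0
  ✓ 0x1D6AA  — 3 lookups
#1 VA=0x203E0FA08 (r,user):
  L0 @0x18[8] → 0x21007  P=1,RW=1,US=1,PS=0
  L1 @0x21[31] → 0x23007  P=1,RW=1,US=1,PS=0
  L2 @0x23[15] → 0x27003  P=1,RW=1,US=0,PS=0
  → PROTECTION_VIOLATION  (3 entries read)
#2 VA=0xC1605F2F (r,user):
  L0 @0x18[3] → 0x2B007  P=1,RW=1,US=1,PS=0
  L1 @0x2B[11] → 0x2C007  P=1,RW=1,US=1,PS=0
  L2 @0x2C[5] → 0x30007  P=1,RW=1,US=1,PS=0
  ✓ 0x30F2F  — 3 lookups
#3 VA=0x2C200DB0C (w,kernel):
  L0 @0x18[11] → 0x32007  P=1,RW=1,US=1,PS=0
  L1 @0x32[16] → 0x34007  P=1,RW=1,US=1,PS=0
  L2 @0x34[13] → 0x35007  P=1,RW=1,US=1,PS=0
  ✓ 0x35B0C  — 3 lookups
#4 VA=0x583200EA4 (r,user):
  L0 @0x18[22] → 0x37007  P=1,RW=1,US=1,PS=0
  L1 @0x37[25] → 0x45000  P=0,RW=0,US=0,PS=0
  → PAGE_NOT_PRESENT  (2 entries read)
#5 VA=0x3C061B58E (w,user):
  L0 @0x18[15] → 0x38007  P=1,RW=1,US=1,PS=0
  L1 @0x38[3] → 0x3B007  P=1,RW=1,US=1,PS=0
  L2 @0x3B[27] → 0x3E007  P=1,RW=1,US=1,PS=0
  ✓ 0x3E58E  — 3 lookups

Entries read for #0: 3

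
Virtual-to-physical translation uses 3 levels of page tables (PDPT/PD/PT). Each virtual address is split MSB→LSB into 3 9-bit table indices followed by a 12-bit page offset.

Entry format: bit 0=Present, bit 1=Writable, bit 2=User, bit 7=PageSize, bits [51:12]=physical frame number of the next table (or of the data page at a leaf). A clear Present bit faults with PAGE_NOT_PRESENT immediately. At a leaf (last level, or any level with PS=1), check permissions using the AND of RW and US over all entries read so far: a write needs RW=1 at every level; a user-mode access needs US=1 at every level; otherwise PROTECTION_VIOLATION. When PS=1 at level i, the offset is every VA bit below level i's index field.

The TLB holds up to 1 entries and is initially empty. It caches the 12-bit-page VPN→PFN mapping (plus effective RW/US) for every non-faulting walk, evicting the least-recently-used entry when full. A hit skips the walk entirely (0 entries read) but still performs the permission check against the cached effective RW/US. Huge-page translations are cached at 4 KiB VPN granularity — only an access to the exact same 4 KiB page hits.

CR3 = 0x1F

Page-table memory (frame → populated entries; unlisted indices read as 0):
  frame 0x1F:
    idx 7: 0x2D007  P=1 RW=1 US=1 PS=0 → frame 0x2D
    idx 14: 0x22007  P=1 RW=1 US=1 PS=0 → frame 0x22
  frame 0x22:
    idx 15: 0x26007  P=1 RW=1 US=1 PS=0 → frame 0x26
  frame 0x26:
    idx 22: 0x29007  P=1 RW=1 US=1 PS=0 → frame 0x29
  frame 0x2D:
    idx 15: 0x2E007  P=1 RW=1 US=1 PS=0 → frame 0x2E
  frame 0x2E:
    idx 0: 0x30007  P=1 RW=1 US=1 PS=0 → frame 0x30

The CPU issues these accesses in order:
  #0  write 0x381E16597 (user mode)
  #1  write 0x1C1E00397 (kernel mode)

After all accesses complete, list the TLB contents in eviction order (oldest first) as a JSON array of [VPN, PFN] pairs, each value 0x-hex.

Trace:
#0 VA=0x381E16597 (w,user):
  [0] read 0x1F idx=14: raw=0x22007 flags P=1 W=1 U=1 S=0
  [1] read 0x22 idx=15: raw=0x26007 flags P=1 W=1 U=1 S=0
  [2] read 0x26 idx=22: raw=0x29007 flags P=1 W=1 U=1 S=0
  ✓ 0x29597  — 3 lookups
#1 VA=0x1C1E00397 (w,kernel):
  [0] read 0x1F idx=7: raw=0x2D007 flags P=1 W=1 U=1 S=0
  [1] read 0x2D idx=15: raw=0x2E007 flags P=1 W=1 U=1 S=0
  [2] read 0x2E idx=0: raw=0x30007 flags P=1 W=1 U=1 S=0
  ✓ 0x30397  — 3 lookups

TLB: [["0x1C1E00", "0x30"]]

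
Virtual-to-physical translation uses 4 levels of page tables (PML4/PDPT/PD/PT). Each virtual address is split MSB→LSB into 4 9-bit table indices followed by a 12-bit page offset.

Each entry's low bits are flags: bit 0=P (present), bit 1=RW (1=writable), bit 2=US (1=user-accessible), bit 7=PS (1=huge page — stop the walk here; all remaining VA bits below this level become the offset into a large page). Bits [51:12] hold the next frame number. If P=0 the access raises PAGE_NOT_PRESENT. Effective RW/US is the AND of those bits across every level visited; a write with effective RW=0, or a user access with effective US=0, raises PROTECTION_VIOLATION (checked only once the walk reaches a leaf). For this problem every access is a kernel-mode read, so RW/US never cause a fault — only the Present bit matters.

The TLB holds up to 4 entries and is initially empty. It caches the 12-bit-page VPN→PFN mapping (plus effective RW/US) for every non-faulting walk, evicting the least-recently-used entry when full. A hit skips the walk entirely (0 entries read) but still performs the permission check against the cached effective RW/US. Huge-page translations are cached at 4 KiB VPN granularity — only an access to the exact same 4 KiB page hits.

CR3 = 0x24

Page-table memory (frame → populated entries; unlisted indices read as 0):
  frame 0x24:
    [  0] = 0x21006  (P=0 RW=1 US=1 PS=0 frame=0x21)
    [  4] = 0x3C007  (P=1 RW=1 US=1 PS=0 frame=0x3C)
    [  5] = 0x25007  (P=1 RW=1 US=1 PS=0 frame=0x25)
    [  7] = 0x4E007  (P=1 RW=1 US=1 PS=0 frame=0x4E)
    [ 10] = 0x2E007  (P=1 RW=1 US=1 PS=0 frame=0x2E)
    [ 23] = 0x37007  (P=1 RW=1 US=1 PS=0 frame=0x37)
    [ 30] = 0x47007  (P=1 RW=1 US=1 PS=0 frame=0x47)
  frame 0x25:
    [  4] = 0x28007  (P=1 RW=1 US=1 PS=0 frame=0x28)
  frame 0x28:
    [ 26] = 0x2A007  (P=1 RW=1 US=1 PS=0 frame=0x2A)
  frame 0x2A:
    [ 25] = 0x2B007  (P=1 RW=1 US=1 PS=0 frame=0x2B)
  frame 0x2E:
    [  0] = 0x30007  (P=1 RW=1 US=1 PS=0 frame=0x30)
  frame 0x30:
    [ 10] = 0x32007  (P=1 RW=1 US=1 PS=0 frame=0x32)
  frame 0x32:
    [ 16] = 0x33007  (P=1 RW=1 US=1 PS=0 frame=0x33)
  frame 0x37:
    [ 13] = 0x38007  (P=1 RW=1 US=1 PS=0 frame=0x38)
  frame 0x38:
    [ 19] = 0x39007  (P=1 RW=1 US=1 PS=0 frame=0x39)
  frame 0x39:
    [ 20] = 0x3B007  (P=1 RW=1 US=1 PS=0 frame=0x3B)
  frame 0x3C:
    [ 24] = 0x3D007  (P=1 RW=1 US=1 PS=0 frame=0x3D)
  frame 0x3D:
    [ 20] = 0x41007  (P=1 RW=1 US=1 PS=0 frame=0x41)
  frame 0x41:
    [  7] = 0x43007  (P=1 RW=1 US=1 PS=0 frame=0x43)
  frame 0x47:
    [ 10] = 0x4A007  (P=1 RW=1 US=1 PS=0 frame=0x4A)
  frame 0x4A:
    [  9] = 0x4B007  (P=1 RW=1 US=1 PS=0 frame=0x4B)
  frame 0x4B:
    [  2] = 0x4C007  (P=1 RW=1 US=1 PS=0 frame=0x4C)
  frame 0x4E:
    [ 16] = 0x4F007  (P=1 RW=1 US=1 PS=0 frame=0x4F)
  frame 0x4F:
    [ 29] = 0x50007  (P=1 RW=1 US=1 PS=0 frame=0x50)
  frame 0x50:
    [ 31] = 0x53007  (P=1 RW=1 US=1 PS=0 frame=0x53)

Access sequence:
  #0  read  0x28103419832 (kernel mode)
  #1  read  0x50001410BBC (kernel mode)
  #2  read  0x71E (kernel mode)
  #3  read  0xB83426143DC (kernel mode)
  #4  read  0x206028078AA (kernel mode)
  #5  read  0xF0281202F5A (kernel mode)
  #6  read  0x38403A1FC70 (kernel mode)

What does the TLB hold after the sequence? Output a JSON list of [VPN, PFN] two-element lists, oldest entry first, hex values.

Walk each access:
#0 VA=0x28103419832 (r,kernel):
  L0: frame=0x24 idx=5 entry=0x25007 [P=1 RW=1 US=1 PS=0]
  L1: frame=0x25 idx=4 entry=0x28007 [P=1 RW=1 US=1 PS=0]
  L2: frame=0x28 idx=26 entry=0x2A007 [P=1 RW=1 US=1 PS=0]
  L3: frame=0x2A idx=25 entry=0x2B007 [P=1 RW=1 US=1 PS=0]
  → PA=0x2B832  (4 entries read)
#1 VA=0x50001410BBC (r,kernel):
  L0: frame=0x24 idx=10 entry=0x2E007 [P=1 RW=1 US=1 PS=0]
  L1: frame=0x2E idx=0 entry=0x30007 [P=1 RW=1 US=1 PS=0]
  L2: frame=0x30 idx=10 entry=0x32007 [P=1 RW=1 US=1 PS=0]
  L3: frame=0x32 idx=16 entry=0x33007 [P=1 RW=1 US=1 PS=0]
  → PA=0x33BBC  (4 entries read)
#2 VA=0x71E (r,kernel):
  L0: frame=0x24 idx=0 entry=0x21006 [P=0 RW=1 US=1 PS=0]
  → PAGE_NOT_PRESENT  (1 entries read)
#3 VA=0xB83426143DC (r,kernel):
  L0: frame=0x24 idx=23 entry=0x37007 [P=1 RW=1 US=1 PS=0]
  L1: frame=0x37 idx=13 entry=0x38007 [P=1 RW=1 US=1 PS=0]
  L2: frame=0x38 idx=19 entry=0x39007 [P=1 RW=1 US=1 PS=0]
  L3: frame=0x39 idx=20 entry=0x3B007 [P=1 RW=1 US=1 PS=0]
  → PA=0x3B3DC  (4 entries read)
#4 VA=0x206028078AA (r,kernel):
  L0: frame=0x24 idx=4 entry=0x3C007 [P=1 RW=1 US=1 PS=0]
  L1: frame=0x3C idx=24 entry=0x3D007 [P=1 RW=1 US=1 PS=0]
  L2: frame=0x3D idx=20 entry=0x41007 [P=1 RW=1 US=1 PS=0]
  L3: frame=0x41 idx=7 entry=0x43007 [P=1 RW=1 US=1 PS=0]
  → PA=0x438AA  (4 entries read)
#5 VA=0xF0281202F5A (r,kernel):
  L0: frame=0x24 idx=30 entry=0x47007 [P=1 RW=1 US=1 PS=0]
  L1: frame=0x47 idx=10 entry=0x4A007 [P=1 RW=1 US=1 PS=0]
  L2: frame=0x4A idx=9 entry=0x4B007 [P=1 RW=1 US=1 PS=0]
  L3: frame=0x4B idx=2 entry=0x4C007 [P=1 RW=1 US=1 PS=0]
  → PA=0x4CF5A  (4 entries read)
#6 VA=0x38403A1FC70 (r,kernel):
  L0: frame=0x24 idx=7 entry=0x4E007 [P=1 RW=1 US=1 PS=0]
  L1: frame=0x4E idx=16 entry=0x4F007 [P=1 RW=1 US=1 PS=0]
  L2: frame=0x4F idx=29 entry=0x50007 [P=1 RW=1 US=1 PS=0]
  L3: frame=0x50 idx=31 entry=0x53007 [P=1 RW=1 US=1 PS=0]
  → PA=0x53C70  (4 entries read)

TLB: [["0xB8342614", "0x3B"], ["0x20602807", "0x43"], ["0xF0281202", "0x4C"], ["0x38403A1F", "0x53"]]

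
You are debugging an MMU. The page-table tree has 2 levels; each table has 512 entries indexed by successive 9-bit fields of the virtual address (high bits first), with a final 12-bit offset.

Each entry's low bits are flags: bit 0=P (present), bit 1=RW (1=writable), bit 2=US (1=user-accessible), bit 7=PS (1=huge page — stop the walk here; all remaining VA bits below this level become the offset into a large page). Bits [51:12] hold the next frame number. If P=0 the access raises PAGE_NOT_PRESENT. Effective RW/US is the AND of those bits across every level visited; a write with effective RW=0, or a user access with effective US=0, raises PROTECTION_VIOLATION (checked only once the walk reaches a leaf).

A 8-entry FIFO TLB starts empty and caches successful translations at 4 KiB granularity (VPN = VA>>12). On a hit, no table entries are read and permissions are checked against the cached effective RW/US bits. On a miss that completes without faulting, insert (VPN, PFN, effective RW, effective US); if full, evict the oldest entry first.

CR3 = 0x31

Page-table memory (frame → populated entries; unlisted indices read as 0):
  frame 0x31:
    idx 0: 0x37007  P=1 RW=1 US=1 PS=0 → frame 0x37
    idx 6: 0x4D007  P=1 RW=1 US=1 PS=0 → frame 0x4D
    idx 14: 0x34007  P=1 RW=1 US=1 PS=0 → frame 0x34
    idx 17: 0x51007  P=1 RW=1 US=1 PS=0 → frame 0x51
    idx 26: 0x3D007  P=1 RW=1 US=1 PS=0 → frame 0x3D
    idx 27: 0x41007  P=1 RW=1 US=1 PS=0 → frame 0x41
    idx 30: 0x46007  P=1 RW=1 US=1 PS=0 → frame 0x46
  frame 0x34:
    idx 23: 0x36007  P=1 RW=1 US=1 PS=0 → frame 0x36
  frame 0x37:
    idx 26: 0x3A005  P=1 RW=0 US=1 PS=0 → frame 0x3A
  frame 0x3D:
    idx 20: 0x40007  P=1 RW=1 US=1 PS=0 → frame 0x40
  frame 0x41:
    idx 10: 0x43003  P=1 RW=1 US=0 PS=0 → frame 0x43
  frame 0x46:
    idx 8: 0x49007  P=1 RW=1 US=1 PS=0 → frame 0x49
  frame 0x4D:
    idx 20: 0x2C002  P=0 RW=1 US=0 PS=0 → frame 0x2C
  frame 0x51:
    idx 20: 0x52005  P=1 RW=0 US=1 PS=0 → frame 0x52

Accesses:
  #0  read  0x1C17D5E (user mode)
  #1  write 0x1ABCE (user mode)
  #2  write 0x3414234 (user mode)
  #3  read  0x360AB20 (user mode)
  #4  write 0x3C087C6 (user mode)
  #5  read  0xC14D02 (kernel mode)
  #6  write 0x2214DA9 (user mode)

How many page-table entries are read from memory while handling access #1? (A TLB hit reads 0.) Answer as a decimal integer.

Walk each access:
#0 VA=0x1C17D5E (r,user):
  L0 @0x31[14] → 0x34007  P=1,RW=1,US=1,PS=0
  L1 @0x34[23] → 0x36007  P=1,RW=1,US=1,PS=0
  → PA=0x36D5E  (2 entries read)
#1 VA=0x1ABCE (w,user):
  L0 @0x31[0] → 0x37007  P=1,RW=1,US=1,PS=0
  L1 @0x37[26] → 0x3A005  P=1,RW=0,US=1,PS=0
  → PROTECTION_VIOLATION  (2 entries read)
#2 VA=0x3414234 (w,user):
  L0 @0x31[26] → 0x3D007  P=1,RW=1,US=1,PS=0
  L1 @0x3D[20] → 0x40007  P=1,RW=1,US=1,PS=0
  → PA=0x40234  (2 entries read)
#3 VA=0x360AB20 (r,user):
  L0 @0x31[27] → 0x41007  P=1,RW=1,US=1,PS=0
  L1 @0x41[10] → 0x43003  P=1,RW=1,US=0,PS=0
  → PROTECTION_VIOLATION  (2 entries read)
#4 VA=0x3C087C6 (w,user):
  L0 @0x31[30] → 0x46007  P=1,RW=1,US=1,PS=0
  L1 @0x46[8] → 0x49007  P=1,RW=1,US=1,PS=0
  → PA=0x497C6  (2 entries read)
#5 VA=0xC14D02 (r,kernel):
  L0 @0x31[6] → 0x4D007  P=1,RW=1,US=1,PS=0
  L1 @0x4D[20] → 0x2C002  P=0,RW=1,US=0,PS=0
  → PAGE_NOT_PRESENT  (2 entries read)
#6 VA=0x2214DA9 (w,user):
  L0 @0x31[17] → 0x51007  P=1,RW=1,US=1,PS=0
  L1 @0x51[20] → 0x52005  P=1,RW=0,US=1,PS=0
  → PROTECTION_VIOLATION  (2 entries read)

Entries read for #1: 2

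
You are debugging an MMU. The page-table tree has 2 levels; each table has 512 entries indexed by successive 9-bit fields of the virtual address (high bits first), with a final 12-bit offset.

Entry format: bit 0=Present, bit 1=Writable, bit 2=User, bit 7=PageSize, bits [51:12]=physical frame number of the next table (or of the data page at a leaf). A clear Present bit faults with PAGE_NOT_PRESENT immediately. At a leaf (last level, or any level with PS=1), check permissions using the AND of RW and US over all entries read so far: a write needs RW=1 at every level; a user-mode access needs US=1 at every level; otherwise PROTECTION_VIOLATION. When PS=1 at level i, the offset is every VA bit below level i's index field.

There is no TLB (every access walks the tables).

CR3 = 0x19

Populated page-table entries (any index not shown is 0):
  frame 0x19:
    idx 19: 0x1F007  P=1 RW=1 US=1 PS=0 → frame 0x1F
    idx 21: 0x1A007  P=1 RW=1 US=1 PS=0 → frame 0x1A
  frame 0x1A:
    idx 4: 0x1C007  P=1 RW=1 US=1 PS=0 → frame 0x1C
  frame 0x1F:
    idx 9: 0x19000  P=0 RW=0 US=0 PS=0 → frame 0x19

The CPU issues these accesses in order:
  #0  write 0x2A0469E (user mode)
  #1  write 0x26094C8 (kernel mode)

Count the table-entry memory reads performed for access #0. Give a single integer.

Per-access translation:
#0 VA=0x2A0469E (w,user):
  [0] read 0x19 idx=21: raw=0x1A007 flags P=1 W=1 U=1 S=0
  [1] read 0x1A idx=4: raw=0x1C007 flags P=1 W=1 U=1 S=0
  → PA=0x1C69E  (2 entries read)
#1 VA=0x26094C8 (w,kernel):
  [0] read 0x19 idx=19: raw=0x1F007 flags P=1 W=1 U=1 S=0
  [1] read 0x1F idx=9: raw=0x19000 flags P=0 W=0 U=0 S=0
  → PAGE_NOT_PRESENT  (2 entries read)

Entries read for #0: 2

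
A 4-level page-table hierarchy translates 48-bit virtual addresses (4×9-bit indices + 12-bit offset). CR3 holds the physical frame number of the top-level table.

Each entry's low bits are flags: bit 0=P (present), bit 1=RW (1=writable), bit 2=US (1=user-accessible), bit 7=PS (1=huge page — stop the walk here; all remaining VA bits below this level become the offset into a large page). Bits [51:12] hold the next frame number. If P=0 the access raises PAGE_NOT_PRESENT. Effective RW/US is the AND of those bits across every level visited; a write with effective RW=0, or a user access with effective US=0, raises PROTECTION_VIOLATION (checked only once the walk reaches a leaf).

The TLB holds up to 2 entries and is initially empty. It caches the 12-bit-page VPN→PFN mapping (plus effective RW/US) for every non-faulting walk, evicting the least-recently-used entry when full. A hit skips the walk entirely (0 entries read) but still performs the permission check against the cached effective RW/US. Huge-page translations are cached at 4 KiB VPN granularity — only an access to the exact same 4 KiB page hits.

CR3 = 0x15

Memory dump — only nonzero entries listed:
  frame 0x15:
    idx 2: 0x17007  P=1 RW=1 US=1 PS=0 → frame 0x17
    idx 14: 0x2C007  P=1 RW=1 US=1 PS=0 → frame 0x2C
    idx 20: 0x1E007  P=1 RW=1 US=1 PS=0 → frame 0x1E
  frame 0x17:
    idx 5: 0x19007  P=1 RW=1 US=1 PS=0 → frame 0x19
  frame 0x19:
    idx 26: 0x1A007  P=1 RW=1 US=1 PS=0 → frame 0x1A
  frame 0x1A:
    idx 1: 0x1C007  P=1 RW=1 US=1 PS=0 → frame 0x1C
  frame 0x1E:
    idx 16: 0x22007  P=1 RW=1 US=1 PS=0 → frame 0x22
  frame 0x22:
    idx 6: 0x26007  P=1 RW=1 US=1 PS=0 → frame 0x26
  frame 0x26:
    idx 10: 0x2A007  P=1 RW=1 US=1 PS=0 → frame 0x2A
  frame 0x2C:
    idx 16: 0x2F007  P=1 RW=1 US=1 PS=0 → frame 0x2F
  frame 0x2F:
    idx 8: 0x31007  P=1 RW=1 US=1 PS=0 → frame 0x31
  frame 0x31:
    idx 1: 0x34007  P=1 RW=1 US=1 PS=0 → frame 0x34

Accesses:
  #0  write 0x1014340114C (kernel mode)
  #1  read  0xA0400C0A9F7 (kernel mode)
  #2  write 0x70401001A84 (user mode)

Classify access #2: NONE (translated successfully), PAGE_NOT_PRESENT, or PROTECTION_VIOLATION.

Trace:
#0 VA=0x1014340114C (w,kernel):
  L0 @0x15[2] → 0x17007  P=1,RW=1,US=1,PS=0
  L1 @0x17[5] → 0x19007  P=1,RW=1,US=1,PS=0
  L2 @0x19[26] → 0x1A007  P=1,RW=1,US=1,PS=0
  L3 @0x1A[1] → 0x1C007  P=1,RW=1,US=1,PS=0
  ✓ 0x1C14C  — 4 lookups
#1 VA=0xA0400C0A9F7 (r,kernel):
  L0 @0x15[20] → 0x1E007  P=1,RW=1,US=1,PS=0
  L1 @0x1E[16] → 0x22007  P=1,RW=1,US=1,PS=0
  L2 @0x22[6] → 0x26007  P=1,RW=1,US=1,PS=0
  L3 @0x26[10] → 0x2A007  P=1,RW=1,US=1,PS=0
  ✓ 0x2A9F7  — 4 lookups
#2 VA=0x70401001A84 (w,user):
  L0 @0x15[14] → 0x2C007  P=1,RW=1,US=1,PS=0
  L1 @0x2C[16] → 0x2F007  P=1,RW=1,US=1,PS=0
  L2 @0x2F[8] → 0x31007  P=1,RW=1,US=1,PS=0
  L3 @0x31[1] → 0x34007  P=1,RW=1,US=1,PS=0
  ✓ 0x34A84  — 4 lookups

Access #2 fault: NONE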